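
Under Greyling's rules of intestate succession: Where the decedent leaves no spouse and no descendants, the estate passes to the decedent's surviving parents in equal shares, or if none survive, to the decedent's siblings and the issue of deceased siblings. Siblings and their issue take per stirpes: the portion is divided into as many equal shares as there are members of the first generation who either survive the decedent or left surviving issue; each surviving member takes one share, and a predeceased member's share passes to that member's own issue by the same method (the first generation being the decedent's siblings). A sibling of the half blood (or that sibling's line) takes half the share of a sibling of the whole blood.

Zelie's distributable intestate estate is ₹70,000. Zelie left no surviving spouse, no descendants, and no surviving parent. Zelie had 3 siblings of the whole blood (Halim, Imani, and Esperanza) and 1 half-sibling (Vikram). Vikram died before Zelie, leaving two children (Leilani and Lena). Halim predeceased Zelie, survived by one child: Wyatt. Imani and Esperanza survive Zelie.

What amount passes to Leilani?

Leilani receives ₹5,000.

The entire ₹70,000 passes to the siblings and their issue.
Counting each half-blood sibling's line as half a unit, there are 7/2 units in ₹70,000, so one unit is ₹20,000. Whole-blood lines (Halim, Imani, and Esperanza) take ₹20,000 each; half-blood lines (Vikram) take ₹10,000 each.
Vikram's share (₹10,000) is divided into 2 shares of ₹5,000: Leilani and Lena each take ₹5,000.
Halim's share (₹20,000) passes entirely to Wyatt.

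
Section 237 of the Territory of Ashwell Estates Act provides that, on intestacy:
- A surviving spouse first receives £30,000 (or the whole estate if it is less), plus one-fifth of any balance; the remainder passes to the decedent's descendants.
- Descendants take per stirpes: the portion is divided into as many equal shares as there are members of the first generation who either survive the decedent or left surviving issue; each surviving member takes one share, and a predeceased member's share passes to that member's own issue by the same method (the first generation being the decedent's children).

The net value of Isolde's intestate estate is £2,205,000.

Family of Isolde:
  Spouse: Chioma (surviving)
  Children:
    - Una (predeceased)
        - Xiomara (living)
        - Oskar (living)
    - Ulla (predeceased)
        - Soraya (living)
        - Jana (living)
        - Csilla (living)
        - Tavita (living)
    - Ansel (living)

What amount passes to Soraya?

Soraya receives £145,000.

Chioma first takes £30,000, leaving a balance of £2,175,000. Chioma then takes one-fifth of the balance (£435,000), for a total of £465,000. The remaining £1,740,000 passes to the descendants.
The descendants' portion (£1,740,000) is divided into 3 shares of £580,000: Ansel takes £580,000; Una's £580,000 share passes to Una's issue; Ulla's £580,000 share passes to Ulla's issue.
Una's share (£580,000) is divided into 2 shares of £290,000: Xiomara and Oskar each take £290,000.
Ulla's share (£580,000) is divided into 4 shares of £145,000: Soraya, Jana, Csilla, and Tavita each take £145,000.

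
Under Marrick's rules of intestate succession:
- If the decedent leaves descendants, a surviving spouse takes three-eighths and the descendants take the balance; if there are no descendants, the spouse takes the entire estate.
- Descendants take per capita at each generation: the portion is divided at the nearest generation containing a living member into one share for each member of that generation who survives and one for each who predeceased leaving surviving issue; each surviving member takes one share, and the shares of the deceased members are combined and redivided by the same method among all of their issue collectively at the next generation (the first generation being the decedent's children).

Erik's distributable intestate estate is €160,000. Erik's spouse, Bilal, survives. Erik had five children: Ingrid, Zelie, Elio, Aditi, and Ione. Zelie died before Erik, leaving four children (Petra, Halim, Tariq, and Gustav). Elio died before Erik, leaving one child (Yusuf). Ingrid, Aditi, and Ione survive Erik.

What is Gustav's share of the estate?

Gustav receives €8,000.

Bilal takes three-eighths of €160,000 = €60,000. The remaining €100,000 passes to the descendants.
The descendants' portion (€100,000) is divided at the children's generation into 5 shares of €20,000. Ingrid, Aditi, and Ione each take €20,000. The 2 shares of the deceased (Zelie and Elio) are combined into a pool of €40,000.
That pool (€40,000) is divided at the grandchildren's generation equally among Petra, Halim, Tariq, Gustav, and Yusuf: €8,000 each.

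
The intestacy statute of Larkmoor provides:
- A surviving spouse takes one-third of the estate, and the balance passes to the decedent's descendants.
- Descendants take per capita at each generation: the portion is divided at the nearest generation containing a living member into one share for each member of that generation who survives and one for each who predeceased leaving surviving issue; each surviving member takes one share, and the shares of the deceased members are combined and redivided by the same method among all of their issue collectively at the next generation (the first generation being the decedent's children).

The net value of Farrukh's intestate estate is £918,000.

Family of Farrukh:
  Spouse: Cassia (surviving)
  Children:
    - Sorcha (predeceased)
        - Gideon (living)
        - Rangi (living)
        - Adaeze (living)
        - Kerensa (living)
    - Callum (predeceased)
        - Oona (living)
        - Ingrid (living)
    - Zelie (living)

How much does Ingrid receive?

Cassia takes one-third of £918,000 = £306,000. The remaining £612,000 passes to the descendants.
The descendants' portion (£612,000) is divided at the children's generation into 3 shares of £204,000. Zelie takes £204,000. The 2 shares of the deceased (Sorcha and Callum) are combined into a pool of £408,000.
That pool (£408,000) is divided at the grandchildren's generation equally among Gideon, Rangi, Adaeze, Kerensa, Oona, and Ingrid: £68,000 each.

Ingrid receives £68,000.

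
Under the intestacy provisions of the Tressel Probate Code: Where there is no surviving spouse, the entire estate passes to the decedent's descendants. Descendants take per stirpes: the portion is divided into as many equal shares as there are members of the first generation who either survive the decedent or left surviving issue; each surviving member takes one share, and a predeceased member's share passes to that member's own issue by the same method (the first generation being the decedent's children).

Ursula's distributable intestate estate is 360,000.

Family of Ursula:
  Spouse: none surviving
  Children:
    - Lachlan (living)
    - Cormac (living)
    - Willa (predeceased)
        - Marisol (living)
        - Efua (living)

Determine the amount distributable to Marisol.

The entire 360,000 passes to the descendants.
That amount (360,000) is divided into 3 shares of 120,000: Lachlan and Cormac each take 120,000; Willa's 120,000 share passes to Willa's issue.
Willa's share (120,000) is divided into 2 shares of 60,000: Marisol and Efua each take 60,000.

Marisol receives 60,000.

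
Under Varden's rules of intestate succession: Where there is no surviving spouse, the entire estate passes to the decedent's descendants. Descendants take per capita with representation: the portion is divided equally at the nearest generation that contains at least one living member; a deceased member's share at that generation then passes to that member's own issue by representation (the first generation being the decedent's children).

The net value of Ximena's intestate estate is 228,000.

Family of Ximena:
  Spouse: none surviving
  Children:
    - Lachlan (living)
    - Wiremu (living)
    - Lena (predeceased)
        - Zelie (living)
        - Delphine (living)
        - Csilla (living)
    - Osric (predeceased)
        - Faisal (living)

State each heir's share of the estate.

The entire 228,000 passes to the descendants.
That amount (228,000) is divided into 4 shares of 57,000: Lachlan and Wiremu each take 57,000; Lena's 57,000 share passes to Lena's issue; Osric's 57,000 share passes to Osric's issue.
Lena's share (57,000) is divided into 3 shares of 19,000: Zelie, Delphine, and Csilla each take 19,000.
Osric's share (57,000) passes entirely to Faisal.

Lachlan: 57,000; Wiremu: 57,000; Zelie: 19,000; Delphine: 19,000; Csilla: 19,000; Faisal: 57,000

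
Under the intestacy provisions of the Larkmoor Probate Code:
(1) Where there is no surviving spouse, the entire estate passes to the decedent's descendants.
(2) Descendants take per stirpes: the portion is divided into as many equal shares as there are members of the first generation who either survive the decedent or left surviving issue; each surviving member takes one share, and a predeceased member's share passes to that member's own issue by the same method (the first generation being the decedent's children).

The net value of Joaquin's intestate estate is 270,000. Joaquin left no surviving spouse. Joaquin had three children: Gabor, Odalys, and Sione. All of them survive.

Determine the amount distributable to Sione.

Sione receives 90,000.

The entire 270,000 passes to the descendants.
That amount (270,000) is divided into 3 shares of 90,000: Gabor, Odalys, and Sione each take 90,000.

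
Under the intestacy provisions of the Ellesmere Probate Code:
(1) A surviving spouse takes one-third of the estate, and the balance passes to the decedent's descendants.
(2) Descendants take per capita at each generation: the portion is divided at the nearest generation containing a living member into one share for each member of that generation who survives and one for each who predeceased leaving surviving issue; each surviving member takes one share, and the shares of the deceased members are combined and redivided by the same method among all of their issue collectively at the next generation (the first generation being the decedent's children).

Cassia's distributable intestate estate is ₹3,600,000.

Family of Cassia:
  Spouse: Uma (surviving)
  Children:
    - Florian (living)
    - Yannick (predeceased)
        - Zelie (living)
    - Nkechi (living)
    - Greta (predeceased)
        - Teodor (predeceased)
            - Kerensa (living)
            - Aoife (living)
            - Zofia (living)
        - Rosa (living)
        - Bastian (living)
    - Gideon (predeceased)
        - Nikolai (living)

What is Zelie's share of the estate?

Zelie receives ₹288,000.

Uma takes one-third of ₹3,600,000 = ₹1,200,000. The remaining ₹2,400,000 passes to the descendants.
The descendants' portion (₹2,400,000) is divided at the children's generation into 5 shares of ₹480,000. Florian and Nkechi each take ₹480,000. The 3 shares of the deceased (Yannick, Greta, and Gideon) are combined into a pool of ₹1,440,000.
That pool (₹1,440,000) is divided at the grandchildren's generation into 5 shares of ₹288,000. Zelie, Rosa, Bastian, and Nikolai each take ₹288,000. The remaining share for the deceased Teodor (₹288,000) is carried to the next generation.
That pool (₹288,000) is divided at the great-grandchildren's generation equally among Kerensa, Aoife, and Zofia: ₹96,000 each.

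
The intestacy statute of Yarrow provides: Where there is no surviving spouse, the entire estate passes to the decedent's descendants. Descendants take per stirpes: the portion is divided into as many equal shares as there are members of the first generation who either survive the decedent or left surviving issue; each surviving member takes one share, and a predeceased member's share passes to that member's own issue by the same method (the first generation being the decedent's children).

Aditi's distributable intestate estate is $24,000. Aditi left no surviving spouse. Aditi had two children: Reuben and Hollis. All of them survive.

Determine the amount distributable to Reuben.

The entire $24,000 passes to the descendants.
That amount ($24,000) is divided into 2 shares of $12,000: Reuben and Hollis each take $12,000.

Reuben receives $12,000.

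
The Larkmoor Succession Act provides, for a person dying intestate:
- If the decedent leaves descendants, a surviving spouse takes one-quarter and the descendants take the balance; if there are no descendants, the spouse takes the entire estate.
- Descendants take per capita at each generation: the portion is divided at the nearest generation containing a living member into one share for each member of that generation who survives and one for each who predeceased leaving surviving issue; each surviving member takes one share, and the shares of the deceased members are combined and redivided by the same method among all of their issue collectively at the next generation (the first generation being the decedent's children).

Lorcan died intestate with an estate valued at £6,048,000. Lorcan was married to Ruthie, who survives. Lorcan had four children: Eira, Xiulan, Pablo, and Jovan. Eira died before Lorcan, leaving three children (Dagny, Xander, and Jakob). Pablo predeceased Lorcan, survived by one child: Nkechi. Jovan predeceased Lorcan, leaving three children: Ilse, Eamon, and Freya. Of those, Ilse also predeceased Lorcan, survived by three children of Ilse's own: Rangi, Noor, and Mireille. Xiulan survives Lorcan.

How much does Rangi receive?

Ruthie takes one-quarter of £6,048,000 = £1,512,000. The remaining £4,536,000 passes to the descendants.
The descendants' portion (£4,536,000) is divided at the children's generation into 4 shares of £1,134,000. Xiulan takes £1,134,000. The 3 shares of the deceased (Eira, Pablo, and Jovan) are combined into a pool of £3,402,000.
That pool (£3,402,000) is divided at the grandchildren's generation into 7 shares of £486,000. Dagny, Xander, Jakob, Nkechi, Eamon, and Freya each take £486,000. The remaining share for the deceased Ilse (£486,000) is carried to the next generation.
That pool (£486,000) is divided at the great-grandchildren's generation equally among Rangi, Noor, and Mireille: £162,000 each.

Rangi receives £162,000.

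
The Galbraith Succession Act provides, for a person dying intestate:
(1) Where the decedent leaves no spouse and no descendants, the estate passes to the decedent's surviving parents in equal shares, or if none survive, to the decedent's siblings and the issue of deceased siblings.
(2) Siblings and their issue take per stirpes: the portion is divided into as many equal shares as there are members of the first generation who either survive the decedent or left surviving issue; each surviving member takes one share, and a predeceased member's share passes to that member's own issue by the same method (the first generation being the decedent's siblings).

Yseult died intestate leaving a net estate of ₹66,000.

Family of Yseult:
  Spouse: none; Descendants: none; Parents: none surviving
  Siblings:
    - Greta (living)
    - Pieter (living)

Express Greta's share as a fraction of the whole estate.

The entire ₹66,000 passes to the siblings and their issue.
That amount (₹66,000) is divided into 2 shares of ₹33,000: Greta and Pieter each take ₹33,000.

Greta receives 1/2 of the estate.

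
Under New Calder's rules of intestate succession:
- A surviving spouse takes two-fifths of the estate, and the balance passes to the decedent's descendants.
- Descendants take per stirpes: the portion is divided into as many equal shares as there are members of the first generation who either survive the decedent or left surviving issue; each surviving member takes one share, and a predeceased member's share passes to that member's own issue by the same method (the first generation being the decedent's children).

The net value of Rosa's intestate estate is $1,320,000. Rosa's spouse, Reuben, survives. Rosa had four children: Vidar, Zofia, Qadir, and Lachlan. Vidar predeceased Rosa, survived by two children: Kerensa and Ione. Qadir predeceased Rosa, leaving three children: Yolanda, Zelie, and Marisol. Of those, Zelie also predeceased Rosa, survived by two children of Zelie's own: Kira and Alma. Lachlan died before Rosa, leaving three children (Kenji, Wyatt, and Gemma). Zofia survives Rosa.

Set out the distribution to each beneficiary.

Reuben: $528,000; Kerensa: $99,000; Ione: $99,000; Zofia: $198,000; Yolanda: $66,000; Kira: $33,000; Alma: $33,000; Marisol: $66,000; Kenji: $66,000; Wyatt: $66,000; Gemma: $66,000

Reuben takes two-fifths of $1,320,000 = $528,000. The remaining $792,000 passes to the descendants.
The descendants' portion ($792,000) is divided into 4 shares of $198,000: Zofia takes $198,000; Vidar's $198,000 share passes to Vidar's issue; Qadir's $198,000 share passes to Qadir's issue; Lachlan's $198,000 share passes to Lachlan's issue.
Vidar's share ($198,000) is divided into 2 shares of $99,000: Kerensa and Ione each take $99,000.
Qadir's share ($198,000) is divided into 3 shares of $66,000: Yolanda and Marisol each take $66,000; Zelie's $66,000 share passes to Zelie's issue.
Zelie's share ($66,000) is divided into 2 shares of $33,000: Kira and Alma each take $33,000.
Lachlan's share ($198,000) is divided into 3 shares of $66,000: Kenji, Wyatt, and Gemma each take $66,000.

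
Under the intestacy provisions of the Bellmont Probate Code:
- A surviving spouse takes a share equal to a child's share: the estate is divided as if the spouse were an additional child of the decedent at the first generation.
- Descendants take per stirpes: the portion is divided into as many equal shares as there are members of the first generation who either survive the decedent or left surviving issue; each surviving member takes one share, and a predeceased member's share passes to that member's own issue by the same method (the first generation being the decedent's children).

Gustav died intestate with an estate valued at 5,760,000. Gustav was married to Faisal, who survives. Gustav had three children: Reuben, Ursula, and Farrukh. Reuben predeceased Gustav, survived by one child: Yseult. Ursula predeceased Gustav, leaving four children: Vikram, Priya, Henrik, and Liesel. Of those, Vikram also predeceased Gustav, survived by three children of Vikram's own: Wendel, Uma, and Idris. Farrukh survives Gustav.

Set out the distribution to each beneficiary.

The spouse counts as an additional share at the children's level, so there are 4 primary shares of 1,440,000. Faisal takes one such share (1,440,000).
The children's combined portion (4,320,000) is divided into 3 shares of 1,440,000: Farrukh takes 1,440,000; Reuben's 1,440,000 share passes to Reuben's issue; Ursula's 1,440,000 share passes to Ursula's issue.
Reuben's share (1,440,000) passes entirely to Yseult.
Ursula's share (1,440,000) is divided into 4 shares of 360,000: Priya, Henrik, and Liesel each take 360,000; Vikram's 360,000 share passes to Vikram's issue.
Vikram's share (360,000) is divided into 3 shares of 120,000: Wendel, Uma, and Idris each take 120,000.

Faisal: 1,440,000; Yseult: 1,440,000; Wendel: 120,000; Uma: 120,000; Idris: 120,000; Priya: 360,000; Henrik: 360,000; Liesel: 360,000; Farrukh: 1,440,000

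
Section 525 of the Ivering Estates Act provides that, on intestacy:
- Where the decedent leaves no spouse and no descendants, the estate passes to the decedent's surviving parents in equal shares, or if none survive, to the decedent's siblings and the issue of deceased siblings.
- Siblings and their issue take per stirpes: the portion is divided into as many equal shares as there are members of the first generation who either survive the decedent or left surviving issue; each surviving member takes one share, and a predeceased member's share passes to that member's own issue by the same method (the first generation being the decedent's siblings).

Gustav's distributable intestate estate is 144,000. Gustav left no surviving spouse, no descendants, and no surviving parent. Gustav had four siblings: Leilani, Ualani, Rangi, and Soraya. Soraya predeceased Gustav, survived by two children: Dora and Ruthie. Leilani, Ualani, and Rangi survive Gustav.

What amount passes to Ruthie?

The entire 144,000 passes to the siblings and their issue.
That amount (144,000) is divided into 4 shares of 36,000: Leilani, Ualani, and Rangi each take 36,000; Soraya's 36,000 share passes to Soraya's issue.
Soraya's share (36,000) is divided into 2 shares of 18,000: Dora and Ruthie each take 18,000.

Ruthie receives 18,000.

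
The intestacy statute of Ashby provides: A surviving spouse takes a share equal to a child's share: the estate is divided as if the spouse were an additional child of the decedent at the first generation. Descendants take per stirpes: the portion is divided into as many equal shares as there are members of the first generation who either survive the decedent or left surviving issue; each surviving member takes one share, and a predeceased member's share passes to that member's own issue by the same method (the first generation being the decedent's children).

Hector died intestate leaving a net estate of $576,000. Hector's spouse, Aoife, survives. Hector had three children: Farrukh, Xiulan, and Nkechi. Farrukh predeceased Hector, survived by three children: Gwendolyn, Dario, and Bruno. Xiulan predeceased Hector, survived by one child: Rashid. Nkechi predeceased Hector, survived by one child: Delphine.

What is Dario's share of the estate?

The spouse counts as an additional share at the children's level, so there are 4 primary shares of $144,000. Aoife takes one such share ($144,000).
The children's combined portion ($432,000) is divided into 3 shares of $144,000: Farrukh's $144,000 share passes to Farrukh's issue; Xiulan's $144,000 share passes to Xiulan's issue; Nkechi's $144,000 share passes to Nkechi's issue.
Farrukh's share ($144,000) is divided into 3 shares of $48,000: Gwendolyn, Dario, and Bruno each take $48,000.
Xiulan's share ($144,000) passes entirely to Rashid.
Nkechi's share ($144,000) passes entirely to Delphine.

Dario receives $48,000.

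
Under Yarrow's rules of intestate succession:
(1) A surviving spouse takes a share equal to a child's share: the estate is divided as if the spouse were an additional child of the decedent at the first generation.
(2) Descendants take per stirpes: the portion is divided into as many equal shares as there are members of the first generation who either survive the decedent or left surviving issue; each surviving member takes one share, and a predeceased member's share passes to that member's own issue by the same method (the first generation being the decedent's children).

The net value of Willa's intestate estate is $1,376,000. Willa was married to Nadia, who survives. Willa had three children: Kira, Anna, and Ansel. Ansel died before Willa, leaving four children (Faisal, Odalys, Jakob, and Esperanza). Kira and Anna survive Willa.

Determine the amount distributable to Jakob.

Jakob receives $86,000.

The spouse counts as an additional share at the children's level, so there are 4 primary shares of $344,000. Nadia takes one such share ($344,000).
The children's combined portion ($1,032,000) is divided into 3 shares of $344,000: Kira and Anna each take $344,000; Ansel's $344,000 share passes to Ansel's issue.
Ansel's share ($344,000) is divided into 4 shares of $86,000: Faisal, Odalys, Jakob, and Esperanza each take $86,000.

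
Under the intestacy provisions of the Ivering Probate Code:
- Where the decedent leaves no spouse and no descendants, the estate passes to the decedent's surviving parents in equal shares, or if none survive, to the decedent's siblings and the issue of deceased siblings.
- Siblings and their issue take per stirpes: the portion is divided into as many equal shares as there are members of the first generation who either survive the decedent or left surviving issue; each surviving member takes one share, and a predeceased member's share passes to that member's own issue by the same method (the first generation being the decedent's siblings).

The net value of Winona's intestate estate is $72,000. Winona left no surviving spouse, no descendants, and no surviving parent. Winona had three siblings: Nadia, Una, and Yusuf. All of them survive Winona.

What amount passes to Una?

Una receives $24,000.

The entire $72,000 passes to the siblings and their issue.
That amount ($72,000) is divided into 3 shares of $24,000: Nadia, Una, and Yusuf each take $24,000.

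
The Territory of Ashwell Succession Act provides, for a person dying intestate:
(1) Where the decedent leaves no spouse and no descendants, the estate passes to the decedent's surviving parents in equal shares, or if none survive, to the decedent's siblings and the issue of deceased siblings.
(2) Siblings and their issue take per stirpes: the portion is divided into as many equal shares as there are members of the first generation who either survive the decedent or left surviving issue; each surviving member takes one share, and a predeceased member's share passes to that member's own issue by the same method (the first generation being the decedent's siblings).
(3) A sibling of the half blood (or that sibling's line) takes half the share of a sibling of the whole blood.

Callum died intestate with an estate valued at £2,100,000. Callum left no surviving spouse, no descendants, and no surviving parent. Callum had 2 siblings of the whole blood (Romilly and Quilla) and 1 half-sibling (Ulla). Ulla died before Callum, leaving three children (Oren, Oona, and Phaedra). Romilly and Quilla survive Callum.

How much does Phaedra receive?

Phaedra receives £140,000.

The entire £2,100,000 passes to the siblings and their issue.
Counting each half-blood sibling's line as half a unit, there are 5/2 units in £2,100,000, so one unit is £840,000. Whole-blood lines (Romilly and Quilla) take £840,000 each; half-blood lines (Ulla) take £420,000 each.
Ulla's share (£420,000) is divided into 3 shares of £140,000: Oren, Oona, and Phaedra each take £140,000.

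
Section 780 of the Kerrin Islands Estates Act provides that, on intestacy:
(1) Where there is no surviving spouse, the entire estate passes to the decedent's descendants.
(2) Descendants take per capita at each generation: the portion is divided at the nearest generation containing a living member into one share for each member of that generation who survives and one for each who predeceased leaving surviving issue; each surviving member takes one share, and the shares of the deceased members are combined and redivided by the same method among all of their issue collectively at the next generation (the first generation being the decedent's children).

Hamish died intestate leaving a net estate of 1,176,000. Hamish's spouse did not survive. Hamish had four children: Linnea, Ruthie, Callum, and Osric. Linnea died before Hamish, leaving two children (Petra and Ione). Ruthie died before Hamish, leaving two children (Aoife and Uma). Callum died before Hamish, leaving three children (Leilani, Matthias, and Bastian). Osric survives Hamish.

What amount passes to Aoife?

The entire 1,176,000 passes to the descendants.
That amount (1,176,000) is divided at the children's generation into 4 shares of 294,000. Osric takes 294,000. The 3 shares of the deceased (Linnea, Ruthie, and Callum) are combined into a pool of 882,000.
That pool (882,000) is divided at the grandchildren's generation equally among Petra, Ione, Aoife, Uma, Leilani, Matthias, and Bastian: 126,000 each.

Aoife receives 126,000.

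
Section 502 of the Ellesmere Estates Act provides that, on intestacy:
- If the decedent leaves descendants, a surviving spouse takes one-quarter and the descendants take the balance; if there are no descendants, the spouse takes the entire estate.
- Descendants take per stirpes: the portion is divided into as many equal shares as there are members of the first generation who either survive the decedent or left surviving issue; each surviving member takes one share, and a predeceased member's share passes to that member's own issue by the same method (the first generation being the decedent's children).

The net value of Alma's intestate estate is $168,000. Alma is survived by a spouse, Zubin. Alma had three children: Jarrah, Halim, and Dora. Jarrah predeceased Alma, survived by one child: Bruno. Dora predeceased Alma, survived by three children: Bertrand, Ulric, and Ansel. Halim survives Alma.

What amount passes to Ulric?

Zubin takes one-quarter of $168,000 = $42,000. The remaining $126,000 passes to the descendants.
The descendants' portion ($126,000) is divided into 3 shares of $42,000: Halim takes $42,000; Jarrah's $42,000 share passes to Jarrah's issue; Dora's $42,000 share passes to Dora's issue.
Jarrah's share ($42,000) passes entirely to Bruno.
Dora's share ($42,000) is divided into 3 shares of $14,000: Bertrand, Ulric, and Ansel each take $14,000.

Ulric receives $14,000.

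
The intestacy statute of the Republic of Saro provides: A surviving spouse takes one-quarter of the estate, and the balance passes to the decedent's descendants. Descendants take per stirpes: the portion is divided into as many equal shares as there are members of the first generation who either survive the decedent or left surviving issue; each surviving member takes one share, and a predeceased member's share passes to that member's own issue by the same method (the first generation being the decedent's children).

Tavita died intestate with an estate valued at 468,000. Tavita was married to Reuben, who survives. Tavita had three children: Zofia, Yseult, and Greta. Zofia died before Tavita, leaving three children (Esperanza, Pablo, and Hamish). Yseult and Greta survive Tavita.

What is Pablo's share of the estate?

Reuben takes one-quarter of 468,000 = 117,000. The remaining 351,000 passes to the descendants.
The descendants' portion (351,000) is divided into 3 shares of 117,000: Yseult and Greta each take 117,000; Zofia's 117,000 share passes to Zofia's issue.
Zofia's share (117,000) is divided into 3 shares of 39,000: Esperanza, Pablo, and Hamish each take 39,000.

Pablo receives 39,000.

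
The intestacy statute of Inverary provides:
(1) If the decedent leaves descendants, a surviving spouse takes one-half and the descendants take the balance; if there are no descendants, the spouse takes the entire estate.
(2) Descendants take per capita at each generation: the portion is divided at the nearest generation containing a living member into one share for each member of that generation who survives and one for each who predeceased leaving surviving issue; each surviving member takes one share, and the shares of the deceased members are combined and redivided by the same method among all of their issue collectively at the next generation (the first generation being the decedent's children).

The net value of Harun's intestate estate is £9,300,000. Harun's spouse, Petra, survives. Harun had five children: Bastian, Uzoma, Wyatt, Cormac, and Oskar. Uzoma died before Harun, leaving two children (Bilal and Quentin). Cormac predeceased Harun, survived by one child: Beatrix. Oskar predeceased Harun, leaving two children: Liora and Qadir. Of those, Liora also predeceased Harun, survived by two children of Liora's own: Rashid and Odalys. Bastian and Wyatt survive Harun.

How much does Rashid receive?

Petra takes one-half of £9,300,000 = £4,650,000. The remaining £4,650,000 passes to the descendants.
The descendants' portion (£4,650,000) is divided at the children's generation into 5 shares of £930,000. Bastian and Wyatt each take £930,000. The 3 shares of the deceased (Uzoma, Cormac, and Oskar) are combined into a pool of £2,790,000.
That pool (£2,790,000) is divided at the grandchildren's generation into 5 shares of £558,000. Bilal, Quentin, Beatrix, and Qadir each take £558,000. The remaining share for the deceased Liora (£558,000) is carried to the next generation.
That pool (£558,000) is divided at the great-grandchildren's generation equally among Rashid and Odalys: £279,000 each.

Rashid receives £279,000.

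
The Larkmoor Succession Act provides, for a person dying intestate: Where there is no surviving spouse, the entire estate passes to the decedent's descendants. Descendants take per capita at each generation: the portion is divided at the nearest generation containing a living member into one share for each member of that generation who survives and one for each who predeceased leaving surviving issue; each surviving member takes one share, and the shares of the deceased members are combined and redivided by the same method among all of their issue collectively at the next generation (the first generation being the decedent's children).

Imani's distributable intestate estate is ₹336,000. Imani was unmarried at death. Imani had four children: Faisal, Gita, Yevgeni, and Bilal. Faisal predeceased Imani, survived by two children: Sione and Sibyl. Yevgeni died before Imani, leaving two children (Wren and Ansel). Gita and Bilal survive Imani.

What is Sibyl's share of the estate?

Sibyl receives ₹42,000.

The entire ₹336,000 passes to the descendants.
That amount (₹336,000) is divided at the children's generation into 4 shares of ₹84,000. Gita and Bilal each take ₹84,000. The 2 shares of the deceased (Faisal and Yevgeni) are combined into a pool of ₹168,000.
That pool (₹168,000) is divided at the grandchildren's generation equally among Sione, Sibyl, Wren, and Ansel: ₹42,000 each.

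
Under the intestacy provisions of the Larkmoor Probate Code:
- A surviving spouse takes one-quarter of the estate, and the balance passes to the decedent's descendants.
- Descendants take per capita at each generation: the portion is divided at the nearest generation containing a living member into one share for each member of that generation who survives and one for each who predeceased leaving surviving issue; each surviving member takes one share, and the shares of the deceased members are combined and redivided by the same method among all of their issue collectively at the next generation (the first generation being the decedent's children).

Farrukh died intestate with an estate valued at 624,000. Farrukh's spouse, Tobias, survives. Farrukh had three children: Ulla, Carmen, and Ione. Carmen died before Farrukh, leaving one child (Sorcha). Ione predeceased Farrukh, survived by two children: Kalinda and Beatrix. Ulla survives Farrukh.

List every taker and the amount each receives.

Tobias: 156,000; Ulla: 156,000; Sorcha: 104,000; Kalinda: 104,000; Beatrix: 104,000

Tobias takes one-quarter of 624,000 = 156,000. The remaining 468,000 passes to the descendants.
The descendants' portion (468,000) is divided at the children's generation into 3 shares of 156,000. Ulla takes 156,000. The 2 shares of the deceased (Carmen and Ione) are combined into a pool of 312,000.
That pool (312,000) is divided at the grandchildren's generation equally among Sorcha, Kalinda, and Beatrix: 104,000 each.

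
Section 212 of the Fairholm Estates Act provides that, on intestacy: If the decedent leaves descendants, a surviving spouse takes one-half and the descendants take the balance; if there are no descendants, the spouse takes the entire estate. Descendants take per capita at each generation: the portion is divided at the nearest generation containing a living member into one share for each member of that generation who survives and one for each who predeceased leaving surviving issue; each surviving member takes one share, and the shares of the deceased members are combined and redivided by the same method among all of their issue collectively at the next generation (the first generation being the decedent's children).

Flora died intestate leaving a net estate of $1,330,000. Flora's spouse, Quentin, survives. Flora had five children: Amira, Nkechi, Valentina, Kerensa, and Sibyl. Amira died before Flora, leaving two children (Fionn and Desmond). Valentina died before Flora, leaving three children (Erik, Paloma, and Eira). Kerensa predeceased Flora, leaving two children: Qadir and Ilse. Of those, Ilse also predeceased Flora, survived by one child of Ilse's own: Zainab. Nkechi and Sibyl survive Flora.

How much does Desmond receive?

Desmond receives $57,000.

Quentin takes one-half of $1,330,000 = $665,000. The remaining $665,000 passes to the descendants.
The descendants' portion ($665,000) is divided at the children's generation into 5 shares of $133,000. Nkechi and Sibyl each take $133,000. The 3 shares of the deceased (Amira, Valentina, and Kerensa) are combined into a pool of $399,000.
That pool ($399,000) is divided at the grandchildren's generation into 7 shares of $57,000. Fionn, Desmond, Erik, Paloma, Eira, and Qadir each take $57,000. The remaining share for the deceased Ilse ($57,000) is carried to the next generation.
That pool ($57,000) passes entirely to Zainab, the sole taker at the great-grandchildren's generation.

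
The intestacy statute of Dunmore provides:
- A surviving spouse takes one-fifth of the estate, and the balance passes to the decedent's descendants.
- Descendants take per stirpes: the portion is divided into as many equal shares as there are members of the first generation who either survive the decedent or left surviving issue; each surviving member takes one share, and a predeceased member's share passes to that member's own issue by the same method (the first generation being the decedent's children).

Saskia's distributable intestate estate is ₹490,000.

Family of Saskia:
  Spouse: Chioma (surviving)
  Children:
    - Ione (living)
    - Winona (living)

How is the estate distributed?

Chioma: ₹98,000; Ione: ₹196,000; Winona: ₹196,000

Chioma takes one-fifth of ₹490,000 = ₹98,000. The remaining ₹392,000 passes to the descendants.
The descendants' portion (₹392,000) is divided into 2 shares of ₹196,000: Ione and Winona each take ₹196,000.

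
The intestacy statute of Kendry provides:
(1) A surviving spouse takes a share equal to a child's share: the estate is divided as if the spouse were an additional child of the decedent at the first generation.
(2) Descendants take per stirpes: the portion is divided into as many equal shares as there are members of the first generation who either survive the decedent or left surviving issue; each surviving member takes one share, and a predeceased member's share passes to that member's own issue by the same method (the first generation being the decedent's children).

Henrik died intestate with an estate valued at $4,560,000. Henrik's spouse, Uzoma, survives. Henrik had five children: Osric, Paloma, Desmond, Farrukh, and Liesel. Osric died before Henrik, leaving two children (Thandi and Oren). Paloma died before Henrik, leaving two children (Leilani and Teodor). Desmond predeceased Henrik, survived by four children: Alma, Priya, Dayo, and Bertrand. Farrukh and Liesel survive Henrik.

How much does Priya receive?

Priya receives $190,000.

The spouse counts as an additional share at the children's level, so there are 6 primary shares of $760,000. Uzoma takes one such share ($760,000).
The children's combined portion ($3,800,000) is divided into 5 shares of $760,000: Farrukh and Liesel each take $760,000; Osric's $760,000 share passes to Osric's issue; Paloma's $760,000 share passes to Paloma's issue; Desmond's $760,000 share passes to Desmond's issue.
Osric's share ($760,000) is divided into 2 shares of $380,000: Thandi and Oren each take $380,000.
Paloma's share ($760,000) is divided into 2 shares of $380,000: Leilani and Teodor each take $380,000.
Desmond's share ($760,000) is divided into 4 shares of $190,000: Alma, Priya, Dayo, and Bertrand each take $190,000.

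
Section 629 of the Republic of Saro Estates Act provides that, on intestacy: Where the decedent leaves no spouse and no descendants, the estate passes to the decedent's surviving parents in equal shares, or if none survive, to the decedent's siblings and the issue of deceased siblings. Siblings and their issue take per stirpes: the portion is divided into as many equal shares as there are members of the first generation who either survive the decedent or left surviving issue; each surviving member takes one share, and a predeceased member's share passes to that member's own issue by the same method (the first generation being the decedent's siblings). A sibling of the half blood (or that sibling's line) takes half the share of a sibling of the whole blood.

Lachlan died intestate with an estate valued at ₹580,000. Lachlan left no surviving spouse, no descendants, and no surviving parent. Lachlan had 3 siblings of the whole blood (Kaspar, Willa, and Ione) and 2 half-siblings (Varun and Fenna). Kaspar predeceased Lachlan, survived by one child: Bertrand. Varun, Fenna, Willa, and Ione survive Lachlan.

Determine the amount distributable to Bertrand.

The entire ₹580,000 passes to the siblings and their issue.
Counting each half-blood sibling's line as half a unit, there are 4 units in ₹580,000, so one unit is ₹145,000. Whole-blood lines (Kaspar, Willa, and Ione) take ₹145,000 each; half-blood lines (Varun and Fenna) take ₹72,500 each.
Kaspar's share (₹145,000) passes entirely to Bertrand.

Bertrand receives ₹145,000.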